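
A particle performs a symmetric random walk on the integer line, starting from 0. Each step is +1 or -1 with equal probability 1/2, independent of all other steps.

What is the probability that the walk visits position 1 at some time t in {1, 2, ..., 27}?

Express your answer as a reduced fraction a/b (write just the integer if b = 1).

Answer: 28539857/33554432

Derivation:
Count via complement. Let g(t,s) = #length-t paths at position s with S_1..S_t all ≠ 1.
g(t,s) = g(t-1,s-1) + g(t-1,s+1) for s ≠ 1; g(t,1) = 0.
t=0: g(0,0)=1
t=1: g(1,-1)=1
t=2: g(2,-2)=1 g(2,0)=1
t=3: g(3,-3)=1 g(3,-1)=2
t=4: g(4,-4)=1 g(4,-2)=3 g(4,0)=2
t=5: g(5,-5)=1 g(5,-3)=4 g(5,-1)=5
t=6: g(6,-6)=1 g(6,-4)=5 g(6,-2)=9 g(6,0)=5
t=7: g(7,-7)=1 g(7,-5)=6 g(7,-3)=14 g(7,-1)=14
t=8: g(8,-8)=1 g(8,-6)=7 g(8,-4)=20 g(8,-2)=28 g(8,0)=14
t=9: g(9,-9)=1 g(9,-7)=8 g(9,-5)=27 g(9,-3)=48 g(9,-1)=42
t=10: g(10,-10)=1 g(10,-8)=9 g(10,-6)=35 g(10,-4)=75 g(10,-2)=90 g(10,0)=42
t=11: g(11,-11)=1 g(11,-9)=10 g(11,-7)=44 g(11,-5)=110 g(11,-3)=165 g(11,-1)=132
t=12: g(12,-12)=1 g(12,-10)=11 g(12,-8)=54 g(12,-6)=154 g(12,-4)=275 g(12,-2)=297 g(12,0)=132
t=13: g(13,-13)=1 g(13,-11)=12 g(13,-9)=65 g(13,-7)=208 g(13,-5)=429 g(13,-3)=572 g(13,-1)=429
t=14: g(14,-14)=1 g(14,-12)=13 g(14,-10)=77 g(14,-8)=273 g(14,-6)=637 g(14,-4)=1001 g(14,-2)=1001 g(14,0)=429
t=15: g(15,-15)=1 g(15,-13)=14 g(15,-11)=90 g(15,-9)=350 g(15,-7)=910 g(15,-5)=1638 g(15,-3)=2002 g(15,-1)=1430
t=16: g(16,-16)=1 g(16,-14)=15 g(16,-12)=104 g(16,-10)=440 g(16,-8)=1260 g(16,-6)=2548 g(16,-4)=3640 g(16,-2)=3432 g(16,0)=1430
t=17: g(17,-17)=1 g(17,-15)=16 g(17,-13)=119 g(17,-11)=544 g(17,-9)=1700 g(17,-7)=3808 g(17,-5)=6188 g(17,-3)=7072 g(17,-1)=4862
t=18: g(18,-18)=1 g(18,-16)=17 g(18,-14)=135 g(18,-12)=663 g(18,-10)=2244 g(18,-8)=5508 g(18,-6)=9996 g(18,-4)=13260 g(18,-2)=11934 g(18,0)=4862
t=19: g(19,-19)=1 g(19,-17)=18 g(19,-15)=152 g(19,-13)=798 g(19,-11)=2907 g(19,-9)=7752 g(19,-7)=15504 g(19,-5)=23256 g(19,-3)=25194 g(19,-1)=16796
t=20: g(20,-20)=1 g(20,-18)=19 g(20,-16)=170 g(20,-14)=950 g(20,-12)=3705 g(20,-10)=10659 g(20,-8)=23256 g(20,-6)=38760 g(20,-4)=48450 g(20,-2)=41990 g(20,0)=16796
t=21: g(21,-21)=1 g(21,-19)=20 g(21,-17)=189 g(21,-15)=1120 g(21,-13)=4655 g(21,-11)=14364 g(21,-9)=33915 g(21,-7)=62016 g(21,-5)=87210 g(21,-3)=90440 g(21,-1)=58786
t=22: g(22,-22)=1 g(22,-20)=21 g(22,-18)=209 g(22,-16)=1309 g(22,-14)=5775 g(22,-12)=19019 g(22,-10)=48279 g(22,-8)=95931 g(22,-6)=149226 g(22,-4)=177650 g(22,-2)=149226 g(22,0)=58786
t=23: g(23,-23)=1 g(23,-21)=22 g(23,-19)=230 g(23,-17)=1518 g(23,-15)=7084 g(23,-13)=24794 g(23,-11)=67298 g(23,-9)=144210 g(23,-7)=245157 g(23,-5)=326876 g(23,-3)=326876 g(23,-1)=208012
t=24: g(24,-24)=1 g(24,-22)=23 g(24,-20)=252 g(24,-18)=1748 g(24,-16)=8602 g(24,-14)=31878 g(24,-12)=92092 g(24,-10)=211508 g(24,-8)=389367 g(24,-6)=572033 g(24,-4)=653752 g(24,-2)=534888 g(24,0)=208012
t=25: g(25,-25)=1 g(25,-23)=24 g(25,-21)=275 g(25,-19)=2000 g(25,-17)=10350 g(25,-15)=40480 g(25,-13)=123970 g(25,-11)=303600 g(25,-9)=600875 g(25,-7)=961400 g(25,-5)=1225785 g(25,-3)=1188640 g(25,-1)=742900
t=26: g(26,-26)=1 g(26,-24)=25 g(26,-22)=299 g(26,-20)=2275 g(26,-18)=12350 g(26,-16)=50830 g(26,-14)=164450 g(26,-12)=427570 g(26,-10)=904475 g(26,-8)=1562275 g(26,-6)=2187185 g(26,-4)=2414425 g(26,-2)=1931540 g(26,0)=742900
t=27: g(27,-27)=1 g(27,-25)=26 g(27,-23)=324 g(27,-21)=2574 g(27,-19)=14625 g(27,-17)=63180 g(27,-15)=215280 g(27,-13)=592020 g(27,-11)=1332045 g(27,-9)=2466750 g(27,-7)=3749460 g(27,-5)=4601610 g(27,-3)=4345965 g(27,-1)=2674440
Paths never hitting 1: Σ_s g(27,s) = 20058300
Paths hitting 1: 2^27 - 20058300 = 114159428
P = 114159428/134217728 = 28539857/33554432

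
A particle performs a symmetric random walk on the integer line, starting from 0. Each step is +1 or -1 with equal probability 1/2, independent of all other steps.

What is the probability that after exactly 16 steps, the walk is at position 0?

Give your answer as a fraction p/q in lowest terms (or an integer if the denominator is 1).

To return to 0 after 16 steps: need exactly 8 steps of +1 and 8 of -1.
Favorable paths: C(16,8) = 12870
Total paths: 2^16 = 65536
P = 12870/65536 = 6435/32768

Answer: 6435/32768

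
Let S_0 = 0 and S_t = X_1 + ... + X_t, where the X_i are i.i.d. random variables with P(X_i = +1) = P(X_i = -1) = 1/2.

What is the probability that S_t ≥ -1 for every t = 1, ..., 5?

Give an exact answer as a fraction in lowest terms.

Answer: 5/8

Derivation:
Let f(t,s) = #length-t paths at position s with S_1..S_t all ≥ -1.
f(t,s) = f(t-1,s-1) + f(t-1,s+1) for s ≥ -1; f(t,s) = 0 for s < -1.
t=0: f(0,0)=1
t=1: f(1,-1)=1 f(1,1)=1
t=2: f(2,0)=2 f(2,2)=1
t=3: f(3,-1)=2 f(3,1)=3 f(3,3)=1
t=4: f(4,0)=5 f(4,2)=4 f(4,4)=1
t=5: f(5,-1)=5 f(5,1)=9 f(5,3)=5 f(5,5)=1
Σ_s f(5,s) = 20
P = 20/32 = 5/8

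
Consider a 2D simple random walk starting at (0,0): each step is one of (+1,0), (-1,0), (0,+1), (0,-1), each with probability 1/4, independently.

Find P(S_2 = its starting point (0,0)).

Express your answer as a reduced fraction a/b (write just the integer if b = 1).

Answer: 1/4

Derivation:
Let h be the number of horizontal steps (so 2-h are vertical). To end at (0,0) need (h+0)/2 right-steps and ((2-h)+0)/2 up-steps.
Sum over h with 0 ≤ h ≤ 2, h ≡ 0 (mod 2), 2-h ≡ 0 (mod 2):
h=0: C(2,0)·C(0,0)·C(2,1) = 1·1·2 = 2
h=2: C(2,2)·C(2,1)·C(0,0) = 1·2·1 = 2
Total favorable: 4
Total paths: 4^2 = 16
P = 4/16 = 1/4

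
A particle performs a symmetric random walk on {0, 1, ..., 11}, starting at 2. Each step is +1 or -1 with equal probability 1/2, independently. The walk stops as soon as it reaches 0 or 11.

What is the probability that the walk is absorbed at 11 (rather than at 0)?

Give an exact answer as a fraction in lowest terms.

Answer: 2/11

Derivation:
Symmetric walk (p = 1/2): the harmonic-function argument gives P(hit 11 before 0 | start at 2) = a/N.
P = 2/11 = 2/11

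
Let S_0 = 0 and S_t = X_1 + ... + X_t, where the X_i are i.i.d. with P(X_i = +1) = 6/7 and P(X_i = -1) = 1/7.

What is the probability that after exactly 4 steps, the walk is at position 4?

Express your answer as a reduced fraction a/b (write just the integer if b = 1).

To reach position 4 after 4 steps: need 4 steps of +1 and 0 steps of -1.
Number of such sequences: C(4,4) = 1
Each has probability (6/7)^4 · (1/7)^0 = 1296/2401
P = 1 · 1296/2401 = 1296/2401

Answer: 1296/2401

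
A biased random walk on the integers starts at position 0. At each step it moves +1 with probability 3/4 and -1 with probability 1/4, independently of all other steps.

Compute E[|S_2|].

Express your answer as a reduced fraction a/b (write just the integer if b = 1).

S_2 takes values m ≡ 0 (mod 2) with |m| ≤ 2; P(S_2=m) = C(2,(2+m)/2) · (3/4)^((2+m)/2) · (1/4)^((2-m)/2).
Distribution: P(S=-2)=1/16, P(S=0)=3/8, P(S=2)=9/16
E[|S_2|] = Σ_m |m|·P(S_2=m) = 5/4

Answer: 5/4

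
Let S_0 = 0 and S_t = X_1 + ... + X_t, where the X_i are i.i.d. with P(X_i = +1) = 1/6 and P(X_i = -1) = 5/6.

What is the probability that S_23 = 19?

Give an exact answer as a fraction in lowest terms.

To reach position 19 after 23 steps: need 21 steps of +1 and 2 steps of -1.
Number of such sequences: C(23,21) = 253
Each has probability (1/6)^21 · (5/6)^2 = 25/789730223053602816
P = 253 · 25/789730223053602816 = 6325/789730223053602816

Answer: 6325/789730223053602816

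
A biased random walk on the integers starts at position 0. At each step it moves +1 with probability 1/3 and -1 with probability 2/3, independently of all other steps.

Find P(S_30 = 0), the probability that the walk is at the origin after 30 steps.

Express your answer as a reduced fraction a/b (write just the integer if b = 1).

Answer: 564765655040/22876792454961

Derivation:
To be at 0 after 30 steps: need exactly 15 steps of +1 and 15 of -1.
Number of such sequences: C(30,15) = 155117520
Each has probability (1/3)^15 · (2/3)^15 = 32768/205891132094649
P = 155117520 · 32768/205891132094649 = 564765655040/22876792454961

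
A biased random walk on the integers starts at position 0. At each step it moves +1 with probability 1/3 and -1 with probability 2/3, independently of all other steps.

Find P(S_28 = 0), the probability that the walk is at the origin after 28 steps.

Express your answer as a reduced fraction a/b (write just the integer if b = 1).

To be at 0 after 28 steps: need exactly 14 steps of +1 and 14 of -1.
Number of such sequences: C(28,14) = 40116600
Each has probability (1/3)^14 · (2/3)^14 = 16384/22876792454961
P = 40116600 · 16384/22876792454961 = 24343347200/847288609443

Answer: 24343347200/847288609443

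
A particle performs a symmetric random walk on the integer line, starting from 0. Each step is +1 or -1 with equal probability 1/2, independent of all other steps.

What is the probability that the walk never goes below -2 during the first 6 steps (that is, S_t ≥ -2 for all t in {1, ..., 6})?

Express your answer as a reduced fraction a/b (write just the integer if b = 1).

Let f(t,s) = #length-t paths at position s with S_1..S_t all ≥ -2.
f(t,s) = f(t-1,s-1) + f(t-1,s+1) for s ≥ -2; f(t,s) = 0 for s < -2.
t=0: f(0,0)=1
t=1: f(1,-1)=1 f(1,1)=1
t=2: f(2,-2)=1 f(2,0)=2 f(2,2)=1
t=3: f(3,-1)=3 f(3,1)=3 f(3,3)=1
t=4: f(4,-2)=3 f(4,0)=6 f(4,2)=4 f(4,4)=1
t=5: f(5,-1)=9 f(5,1)=10 f(5,3)=5 f(5,5)=1
t=6: f(6,-2)=9 f(6,0)=19 f(6,2)=15 f(6,4)=6 f(6,6)=1
Σ_s f(6,s) = 50
P = 50/64 = 25/32

Answer: 25/32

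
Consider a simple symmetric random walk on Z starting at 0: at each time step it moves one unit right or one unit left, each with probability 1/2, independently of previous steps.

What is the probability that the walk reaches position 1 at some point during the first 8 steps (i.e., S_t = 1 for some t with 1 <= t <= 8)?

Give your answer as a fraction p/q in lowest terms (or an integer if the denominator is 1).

Count via complement. Let g(t,s) = #length-t paths at position s with S_1..S_t all ≠ 1.
g(t,s) = g(t-1,s-1) + g(t-1,s+1) for s ≠ 1; g(t,1) = 0.
t=0: g(0,0)=1
t=1: g(1,-1)=1
t=2: g(2,-2)=1 g(2,0)=1
t=3: g(3,-3)=1 g(3,-1)=2
t=4: g(4,-4)=1 g(4,-2)=3 g(4,0)=2
t=5: g(5,-5)=1 g(5,-3)=4 g(5,-1)=5
t=6: g(6,-6)=1 g(6,-4)=5 g(6,-2)=9 g(6,0)=5
t=7: g(7,-7)=1 g(7,-5)=6 g(7,-3)=14 g(7,-1)=14
t=8: g(8,-8)=1 g(8,-6)=7 g(8,-4)=20 g(8,-2)=28 g(8,0)=14
Paths never hitting 1: Σ_s g(8,s) = 70
Paths hitting 1: 2^8 - 70 = 186
P = 186/256 = 93/128

Answer: 93/128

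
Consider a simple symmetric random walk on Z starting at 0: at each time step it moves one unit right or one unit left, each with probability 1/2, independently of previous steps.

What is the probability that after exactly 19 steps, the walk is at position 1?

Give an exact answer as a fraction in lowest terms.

Answer: 46189/262144

Derivation:
To reach position 1 after 19 steps: need 10 steps of +1 and 9 of -1.
Favorable paths: C(19,10) = 92378
Total paths: 2^19 = 524288
P = 92378/524288 = 46189/262144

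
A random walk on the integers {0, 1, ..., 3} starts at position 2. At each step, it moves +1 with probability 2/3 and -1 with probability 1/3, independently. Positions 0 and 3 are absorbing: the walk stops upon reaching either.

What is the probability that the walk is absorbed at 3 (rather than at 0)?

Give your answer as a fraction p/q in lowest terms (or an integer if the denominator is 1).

Answer: 6/7

Derivation:
Biased walk: p = 2/3, q = 1/3, r = q/p = 1/2
Gambler's ruin: P(hit 3 before 0 | start at 2) = (1 - r^a)/(1 - r^N)
r^2 = 1/4; r^3 = 1/8
P = (1 - 1/4) / (1 - 1/8) = 3/4 / 7/8 = 6/7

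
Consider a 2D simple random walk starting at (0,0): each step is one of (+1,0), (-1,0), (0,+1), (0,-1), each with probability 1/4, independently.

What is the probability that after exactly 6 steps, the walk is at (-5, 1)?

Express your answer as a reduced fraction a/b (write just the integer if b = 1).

Let h be the number of horizontal steps (so 6-h are vertical). To end at (-5,1) need (h-5)/2 right-steps and ((6-h)+1)/2 up-steps.
Sum over h with 5 ≤ h ≤ 5, h ≡ 1 (mod 2), 6-h ≡ 1 (mod 2):
h=5: C(6,5)·C(5,0)·C(1,1) = 6·1·1 = 6
Total favorable: 6
Total paths: 4^6 = 4096
P = 6/4096 = 3/2048

Answer: 3/2048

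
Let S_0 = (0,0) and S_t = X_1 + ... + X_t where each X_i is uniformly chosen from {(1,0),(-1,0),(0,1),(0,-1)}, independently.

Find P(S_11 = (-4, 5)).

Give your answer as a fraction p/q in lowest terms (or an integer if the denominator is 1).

Let h be the number of horizontal steps (so 11-h are vertical). To end at (-4,5) need (h-4)/2 right-steps and ((11-h)+5)/2 up-steps.
Sum over h with 4 ≤ h ≤ 6, h ≡ 0 (mod 2), 11-h ≡ 1 (mod 2):
h=4: C(11,4)·C(4,0)·C(7,6) = 330·1·7 = 2310
h=6: C(11,6)·C(6,1)·C(5,5) = 462·6·1 = 2772
Total favorable: 5082
Total paths: 4^11 = 4194304
P = 5082/4194304 = 2541/2097152

Answer: 2541/2097152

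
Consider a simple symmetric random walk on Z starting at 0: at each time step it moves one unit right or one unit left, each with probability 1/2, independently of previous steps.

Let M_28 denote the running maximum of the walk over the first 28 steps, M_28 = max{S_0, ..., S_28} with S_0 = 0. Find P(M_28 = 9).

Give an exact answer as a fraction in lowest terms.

Let M_28 = max(S_0,...,S_28). Use the reflection principle: for j ≥ 1, #{paths with M_28 ≥ j} = #{S_28 ≥ j} + #{S_28 ≥ j+1}.
By reflection, #{M_28 ≥ 9} = #{S_28 ≥ 9} + #{S_28 ≥ 10} = 11698223 + 11698223 = 23396446.
#{M_28 ≥ 10} = #{S_28 ≥ 10} + #{S_28 ≥ 11} = 11698223 + 4791323 = 16489546.
#{M_28 = 9} = 23396446 - 16489546 = 6906900.
P(M_28 = 9) = 6906900/268435456 = 1726725/67108864

Answer: 1726725/67108864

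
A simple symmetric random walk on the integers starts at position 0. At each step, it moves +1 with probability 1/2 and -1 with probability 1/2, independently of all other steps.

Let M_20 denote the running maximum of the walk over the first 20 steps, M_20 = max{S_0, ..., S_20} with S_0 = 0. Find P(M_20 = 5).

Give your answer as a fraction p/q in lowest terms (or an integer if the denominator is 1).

Let M_20 = max(S_0,...,S_20). Use the reflection principle: for j ≥ 1, #{paths with M_20 ≥ j} = #{S_20 ≥ j} + #{S_20 ≥ j+1}.
By reflection, #{M_20 ≥ 5} = #{S_20 ≥ 5} + #{S_20 ≥ 6} = 137980 + 137980 = 275960.
#{M_20 ≥ 6} = #{S_20 ≥ 6} + #{S_20 ≥ 7} = 137980 + 60460 = 198440.
#{M_20 = 5} = 275960 - 198440 = 77520.
P(M_20 = 5) = 77520/1048576 = 4845/65536

Answer: 4845/65536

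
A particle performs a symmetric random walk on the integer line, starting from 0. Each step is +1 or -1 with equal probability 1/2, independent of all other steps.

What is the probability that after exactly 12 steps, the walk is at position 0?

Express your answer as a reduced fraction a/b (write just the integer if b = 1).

To return to 0 after 12 steps: need exactly 6 steps of +1 and 6 of -1.
Favorable paths: C(12,6) = 924
Total paths: 2^12 = 4096
P = 924/4096 = 231/1024

Answer: 231/1024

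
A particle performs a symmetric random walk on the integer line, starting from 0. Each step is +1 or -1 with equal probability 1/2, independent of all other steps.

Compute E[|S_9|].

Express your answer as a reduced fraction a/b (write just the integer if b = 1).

Answer: 315/128

Derivation:
S_9 takes values m ≡ 1 (mod 2) with |m| ≤ 9; P(S_9=m) = C(9,(9+m)/2)/2^9.
Total paths: 2^9 = 512
Distribution: P(S=-9)=1/512, P(S=-7)=9/512, P(S=-5)=36/512, P(S=-3)=84/512, P(S=-1)=126/512, P(S=1)=126/512, P(S=3)=84/512, P(S=5)=36/512, P(S=7)=9/512, P(S=9)=1/512
E[|S_9|] = Σ_m |m|·P(S_9=m) = 1260/512 = 315/128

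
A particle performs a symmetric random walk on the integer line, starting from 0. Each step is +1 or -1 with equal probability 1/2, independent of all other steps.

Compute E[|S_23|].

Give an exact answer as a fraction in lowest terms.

Answer: 2028117/524288

Derivation:
S_23 takes values m ≡ 1 (mod 2) with |m| ≤ 23; P(S_23=m) = C(23,(23+m)/2)/2^23.
Total paths: 2^23 = 8388608
Distribution: P(S=-23)=1/8388608, P(S=-21)=23/8388608, P(S=-19)=253/8388608, P(S=-17)=1771/8388608, P(S=-15)=8855/8388608, P(S=-13)=33649/8388608, P(S=-11)=100947/8388608, P(S=-9)=245157/8388608, P(S=-7)=490314/8388608, P(S=-5)=817190/8388608, P(S=-3)=1144066/8388608, P(S=-1)=1352078/8388608, P(S=1)=1352078/8388608, P(S=3)=1144066/8388608, P(S=5)=817190/8388608, P(S=7)=490314/8388608, P(S=9)=245157/8388608, P(S=11)=100947/8388608, P(S=13)=33649/8388608, P(S=15)=8855/8388608, P(S=17)=1771/8388608, P(S=19)=253/8388608, P(S=21)=23/8388608, P(S=23)=1/8388608
E[|S_23|] = Σ_m |m|·P(S_23=m) = 32449872/8388608 = 2028117/524288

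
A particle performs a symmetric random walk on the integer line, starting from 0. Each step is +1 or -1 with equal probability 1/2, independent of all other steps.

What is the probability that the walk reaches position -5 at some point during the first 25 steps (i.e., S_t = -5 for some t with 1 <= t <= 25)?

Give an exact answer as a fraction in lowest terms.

Answer: 342821/1048576

Derivation:
Count via complement. Let g(t,s) = #length-t paths at position s with S_1..S_t all ≠ -5.
g(t,s) = g(t-1,s-1) + g(t-1,s+1) for s ≠ -5; g(t,-5) = 0.
t=0: g(0,0)=1
t=1: g(1,-1)=1 g(1,1)=1
t=2: g(2,-2)=1 g(2,0)=2 g(2,2)=1
t=3: g(3,-3)=1 g(3,-1)=3 g(3,1)=3 g(3,3)=1
t=4: g(4,-4)=1 g(4,-2)=4 g(4,0)=6 g(4,2)=4 g(4,4)=1
t=5: g(5,-3)=5 g(5,-1)=10 g(5,1)=10 g(5,3)=5 g(5,5)=1
t=6: g(6,-4)=5 g(6,-2)=15 g(6,0)=20 g(6,2)=15 g(6,4)=6 g(6,6)=1
t=7: g(7,-3)=20 g(7,-1)=35 g(7,1)=35 g(7,3)=21 g(7,5)=7 g(7,7)=1
t=8: g(8,-4)=20 g(8,-2)=55 g(8,0)=70 g(8,2)=56 g(8,4)=28 g(8,6)=8 g(8,8)=1
t=9: g(9,-3)=75 g(9,-1)=125 g(9,1)=126 g(9,3)=84 g(9,5)=36 g(9,7)=9 g(9,9)=1
t=10: g(10,-4)=75 g(10,-2)=200 g(10,0)=251 g(10,2)=210 g(10,4)=120 g(10,6)=45 g(10,8)=10 g(10,10)=1
t=11: g(11,-3)=275 g(11,-1)=451 g(11,1)=461 g(11,3)=330 g(11,5)=165 g(11,7)=55 g(11,9)=11 g(11,11)=1
t=12: g(12,-4)=275 g(12,-2)=726 g(12,0)=912 g(12,2)=791 g(12,4)=495 g(12,6)=220 g(12,8)=66 g(12,10)=12 g(12,12)=1
t=13: g(13,-3)=1001 g(13,-1)=1638 g(13,1)=1703 g(13,3)=1286 g(13,5)=715 g(13,7)=286 g(13,9)=78 g(13,11)=13 g(13,13)=1
t=14: g(14,-4)=1001 g(14,-2)=2639 g(14,0)=3341 g(14,2)=2989 g(14,4)=2001 g(14,6)=1001 g(14,8)=364 g(14,10)=91 g(14,12)=14 g(14,14)=1
t=15: g(15,-3)=3640 g(15,-1)=5980 g(15,1)=6330 g(15,3)=4990 g(15,5)=3002 g(15,7)=1365 g(15,9)=455 g(15,11)=105 g(15,13)=15 g(15,15)=1
t=16: g(16,-4)=3640 g(16,-2)=9620 g(16,0)=12310 g(16,2)=11320 g(16,4)=7992 g(16,6)=4367 g(16,8)=1820 g(16,10)=560 g(16,12)=120 g(16,14)=16 g(16,16)=1
t=17: g(17,-3)=13260 g(17,-1)=21930 g(17,1)=23630 g(17,3)=19312 g(17,5)=12359 g(17,7)=6187 g(17,9)=2380 g(17,11)=680 g(17,13)=136 g(17,15)=17 g(17,17)=1
t=18: g(18,-4)=13260 g(18,-2)=35190 g(18,0)=45560 g(18,2)=42942 g(18,4)=31671 g(18,6)=18546 g(18,8)=8567 g(18,10)=3060 g(18,12)=816 g(18,14)=153 g(18,16)=18 g(18,18)=1
t=19: g(19,-3)=48450 g(19,-1)=80750 g(19,1)=88502 g(19,3)=74613 g(19,5)=50217 g(19,7)=27113 g(19,9)=11627 g(19,11)=3876 g(19,13)=969 g(19,15)=171 g(19,17)=19 g(19,19)=1
t=20: g(20,-4)=48450 g(20,-2)=129200 g(20,0)=169252 g(20,2)=163115 g(20,4)=124830 g(20,6)=77330 g(20,8)=38740 g(20,10)=15503 g(20,12)=4845 g(20,14)=1140 g(20,16)=190 g(20,18)=20 g(20,20)=1
t=21: g(21,-3)=177650 g(21,-1)=298452 g(21,1)=332367 g(21,3)=287945 g(21,5)=202160 g(21,7)=116070 g(21,9)=54243 g(21,11)=20348 g(21,13)=5985 g(21,15)=1330 g(21,17)=210 g(21,19)=21 g(21,21)=1
t=22: g(22,-4)=177650 g(22,-2)=476102 g(22,0)=630819 g(22,2)=620312 g(22,4)=490105 g(22,6)=318230 g(22,8)=170313 g(22,10)=74591 g(22,12)=26333 g(22,14)=7315 g(22,16)=1540 g(22,18)=231 g(22,20)=22 g(22,22)=1
t=23: g(23,-3)=653752 g(23,-1)=1106921 g(23,1)=1251131 g(23,3)=1110417 g(23,5)=808335 g(23,7)=488543 g(23,9)=244904 g(23,11)=100924 g(23,13)=33648 g(23,15)=8855 g(23,17)=1771 g(23,19)=253 g(23,21)=23 g(23,23)=1
t=24: g(24,-4)=653752 g(24,-2)=1760673 g(24,0)=2358052 g(24,2)=2361548 g(24,4)=1918752 g(24,6)=1296878 g(24,8)=733447 g(24,10)=345828 g(24,12)=134572 g(24,14)=42503 g(24,16)=10626 g(24,18)=2024 g(24,20)=276 g(24,22)=24 g(24,24)=1
t=25: g(25,-3)=2414425 g(25,-1)=4118725 g(25,1)=4719600 g(25,3)=4280300 g(25,5)=3215630 g(25,7)=2030325 g(25,9)=1079275 g(25,11)=480400 g(25,13)=177075 g(25,15)=53129 g(25,17)=12650 g(25,19)=2300 g(25,21)=300 g(25,23)=25 g(25,25)=1
Paths never hitting -5: Σ_s g(25,s) = 22584160
Paths hitting -5: 2^25 - 22584160 = 10970272
P = 10970272/33554432 = 342821/1048576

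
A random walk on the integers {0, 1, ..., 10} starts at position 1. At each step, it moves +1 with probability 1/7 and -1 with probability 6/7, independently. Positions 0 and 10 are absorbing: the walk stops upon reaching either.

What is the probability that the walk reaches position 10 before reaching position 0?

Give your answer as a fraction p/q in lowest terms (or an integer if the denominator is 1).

Answer: 1/12093235

Derivation:
Biased walk: p = 1/7, q = 6/7, r = q/p = 6
Gambler's ruin: P(hit 10 before 0 | start at 1) = (1 - r^a)/(1 - r^N)
r^1 = 6; r^10 = 60466176
P = (1 - 6) / (1 - 60466176) = -5 / -60466175 = 1/12093235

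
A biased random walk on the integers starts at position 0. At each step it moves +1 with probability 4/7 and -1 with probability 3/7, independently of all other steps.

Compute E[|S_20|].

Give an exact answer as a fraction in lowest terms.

Answer: 336866838289900340/79792266297612001

Derivation:
S_20 takes values m ≡ 0 (mod 2) with |m| ≤ 20; P(S_20=m) = C(20,(20+m)/2) · (4/7)^((20+m)/2) · (3/7)^((20-m)/2).
Distribution: P(S=-20)=3486784401/79792266297612001, P(S=-18)=92980917360/79792266297612001, P(S=-16)=1177758286560/79792266297612001, P(S=-14)=9422066292480/79792266297612001, P(S=-12)=53391708990720/79792266297612001, P(S=-10)=227804625027072/79792266297612001, P(S=-8)=759348750090240/79792266297612001, P(S=-6)=2024930000240640/79792266297612001, P(S=-4)=4387348333854720/79792266297612001, P(S=-2)=7799730371297280/79792266297612001, P(S=0)=11439604544569344/79792266297612001, P(S=2)=13866187326750720/79792266297612001, P(S=4)=13866187326750720/79792266297612001, P(S=6)=11377384473231360/79792266297612001, P(S=8)=7584922982154240/79792266297612001, P(S=10)=4045292257148928/79792266297612001, P(S=12)=1685538440478720/79792266297612001, P(S=14)=528796373483520/79792266297612001, P(S=16)=117510305218560/79792266297612001, P(S=18)=16492674416640/79792266297612001, P(S=20)=1099511627776/79792266297612001
E[|S_20|] = Σ_m |m|·P(S_20=m) = 336866838289900340/79792266297612001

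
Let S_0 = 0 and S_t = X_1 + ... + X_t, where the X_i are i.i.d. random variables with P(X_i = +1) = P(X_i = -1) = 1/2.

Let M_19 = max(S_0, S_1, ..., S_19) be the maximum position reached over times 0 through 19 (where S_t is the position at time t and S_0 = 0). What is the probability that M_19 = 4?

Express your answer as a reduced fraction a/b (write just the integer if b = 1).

Let M_19 = max(S_0,...,S_19). Use the reflection principle: for j ≥ 1, #{paths with M_19 ≥ j} = #{S_19 ≥ j} + #{S_19 ≥ j+1}.
By reflection, #{M_19 ≥ 4} = #{S_19 ≥ 4} + #{S_19 ≥ 5} = 94184 + 94184 = 188368.
#{M_19 ≥ 5} = #{S_19 ≥ 5} + #{S_19 ≥ 6} = 94184 + 43796 = 137980.
#{M_19 = 4} = 188368 - 137980 = 50388.
P(M_19 = 4) = 50388/524288 = 12597/131072

Answer: 12597/131072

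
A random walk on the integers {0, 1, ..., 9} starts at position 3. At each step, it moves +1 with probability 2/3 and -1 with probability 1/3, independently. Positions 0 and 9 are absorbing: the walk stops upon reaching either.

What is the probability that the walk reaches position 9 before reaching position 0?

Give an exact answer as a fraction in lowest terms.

Biased walk: p = 2/3, q = 1/3, r = q/p = 1/2
Gambler's ruin: P(hit 9 before 0 | start at 3) = (1 - r^a)/(1 - r^N)
r^3 = 1/8; r^9 = 1/512
P = (1 - 1/8) / (1 - 1/512) = 7/8 / 511/512 = 64/73

Answer: 64/73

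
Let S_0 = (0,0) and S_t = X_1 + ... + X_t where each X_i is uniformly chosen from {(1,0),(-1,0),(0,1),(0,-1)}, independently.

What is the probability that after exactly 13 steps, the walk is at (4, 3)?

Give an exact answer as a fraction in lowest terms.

Let h be the number of horizontal steps (so 13-h are vertical). To end at (4,3) need (h+4)/2 right-steps and ((13-h)+3)/2 up-steps.
Sum over h with 4 ≤ h ≤ 10, h ≡ 0 (mod 2), 13-h ≡ 1 (mod 2):
h=4: C(13,4)·C(4,4)·C(9,6) = 715·1·84 = 60060
h=6: C(13,6)·C(6,5)·C(7,5) = 1716·6·21 = 216216
h=8: C(13,8)·C(8,6)·C(5,4) = 1287·28·5 = 180180
h=10: C(13,10)·C(10,7)·C(3,3) = 286·120·1 = 34320
Total favorable: 490776
Total paths: 4^13 = 67108864
P = 490776/67108864 = 61347/8388608

Answer: 61347/8388608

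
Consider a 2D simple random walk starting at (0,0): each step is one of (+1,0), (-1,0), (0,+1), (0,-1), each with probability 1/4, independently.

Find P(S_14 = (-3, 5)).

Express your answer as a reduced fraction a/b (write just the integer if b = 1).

Answer: 273273/67108864

Derivation:
Let h be the number of horizontal steps (so 14-h are vertical). To end at (-3,5) need (h-3)/2 right-steps and ((14-h)+5)/2 up-steps.
Sum over h with 3 ≤ h ≤ 9, h ≡ 1 (mod 2), 14-h ≡ 1 (mod 2):
h=3: C(14,3)·C(3,0)·C(11,8) = 364·1·165 = 60060
h=5: C(14,5)·C(5,1)·C(9,7) = 2002·5·36 = 360360
h=7: C(14,7)·C(7,2)·C(7,6) = 3432·21·7 = 504504
h=9: C(14,9)·C(9,3)·C(5,5) = 2002·84·1 = 168168
Total favorable: 1093092
Total paths: 4^14 = 268435456
P = 1093092/268435456 = 273273/67108864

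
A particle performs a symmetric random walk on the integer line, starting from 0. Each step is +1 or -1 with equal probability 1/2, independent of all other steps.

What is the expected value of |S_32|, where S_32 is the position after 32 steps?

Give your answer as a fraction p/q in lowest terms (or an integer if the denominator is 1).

Answer: 300540195/67108864

Derivation:
S_32 takes values m ≡ 0 (mod 2) with |m| ≤ 32; P(S_32=m) = C(32,(32+m)/2)/2^32.
Total paths: 2^32 = 4294967296
Distribution: P(S=-32)=1/4294967296, P(S=-30)=32/4294967296, P(S=-28)=496/4294967296, P(S=-26)=4960/4294967296, P(S=-24)=35960/4294967296, P(S=-22)=201376/4294967296, P(S=-20)=906192/4294967296, P(S=-18)=3365856/4294967296, P(S=-16)=10518300/4294967296, P(S=-14)=28048800/4294967296, P(S=-12)=64512240/4294967296, P(S=-10)=129024480/4294967296, P(S=-8)=225792840/4294967296, P(S=-6)=347373600/4294967296, P(S=-4)=471435600/4294967296, P(S=-2)=565722720/4294967296, P(S=0)=601080390/4294967296, P(S=2)=565722720/4294967296, P(S=4)=471435600/4294967296, P(S=6)=347373600/4294967296, P(S=8)=225792840/4294967296, P(S=10)=129024480/4294967296, P(S=12)=64512240/4294967296, P(S=14)=28048800/4294967296, P(S=16)=10518300/4294967296, P(S=18)=3365856/4294967296, P(S=20)=906192/4294967296, P(S=22)=201376/4294967296, P(S=24)=35960/4294967296, P(S=26)=4960/4294967296, P(S=28)=496/4294967296, P(S=30)=32/4294967296, P(S=32)=1/4294967296
E[|S_32|] = Σ_m |m|·P(S_32=m) = 19234572480/4294967296 = 300540195/67108864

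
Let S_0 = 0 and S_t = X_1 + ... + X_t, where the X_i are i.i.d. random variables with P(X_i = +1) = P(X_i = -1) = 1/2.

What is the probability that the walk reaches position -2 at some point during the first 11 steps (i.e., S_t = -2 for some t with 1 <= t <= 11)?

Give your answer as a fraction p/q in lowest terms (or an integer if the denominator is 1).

Answer: 281/512

Derivation:
Count via complement. Let g(t,s) = #length-t paths at position s with S_1..S_t all ≠ -2.
g(t,s) = g(t-1,s-1) + g(t-1,s+1) for s ≠ -2; g(t,-2) = 0.
t=0: g(0,0)=1
t=1: g(1,-1)=1 g(1,1)=1
t=2: g(2,0)=2 g(2,2)=1
t=3: g(3,-1)=2 g(3,1)=3 g(3,3)=1
t=4: g(4,0)=5 g(4,2)=4 g(4,4)=1
t=5: g(5,-1)=5 g(5,1)=9 g(5,3)=5 g(5,5)=1
t=6: g(6,0)=14 g(6,2)=14 g(6,4)=6 g(6,6)=1
t=7: g(7,-1)=14 g(7,1)=28 g(7,3)=20 g(7,5)=7 g(7,7)=1
t=8: g(8,0)=42 g(8,2)=48 g(8,4)=27 g(8,6)=8 g(8,8)=1
t=9: g(9,-1)=42 g(9,1)=90 g(9,3)=75 g(9,5)=35 g(9,7)=9 g(9,9)=1
t=10: g(10,0)=132 g(10,2)=165 g(10,4)=110 g(10,6)=44 g(10,8)=10 g(10,10)=1
t=11: g(11,-1)=132 g(11,1)=297 g(11,3)=275 g(11,5)=154 g(11,7)=54 g(11,9)=11 g(11,11)=1
Paths never hitting -2: Σ_s g(11,s) = 924
Paths hitting -2: 2^11 - 924 = 1124
P = 1124/2048 = 281/512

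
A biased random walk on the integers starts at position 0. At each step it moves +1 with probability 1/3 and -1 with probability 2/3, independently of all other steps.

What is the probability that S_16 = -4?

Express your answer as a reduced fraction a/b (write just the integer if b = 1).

Answer: 8200192/43046721

Derivation:
To reach position -4 after 16 steps: need 6 steps of +1 and 10 steps of -1.
Number of such sequences: C(16,6) = 8008
Each has probability (1/3)^6 · (2/3)^10 = 1024/43046721
P = 8008 · 1024/43046721 = 8200192/43046721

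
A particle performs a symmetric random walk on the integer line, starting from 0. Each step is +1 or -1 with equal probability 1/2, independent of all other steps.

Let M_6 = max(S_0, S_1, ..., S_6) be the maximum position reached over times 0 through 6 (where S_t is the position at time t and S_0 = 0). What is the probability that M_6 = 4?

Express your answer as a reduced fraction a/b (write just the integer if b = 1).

Answer: 3/32

Derivation:
Let M_6 = max(S_0,...,S_6). Use the reflection principle: for j ≥ 1, #{paths with M_6 ≥ j} = #{S_6 ≥ j} + #{S_6 ≥ j+1}.
By reflection, #{M_6 ≥ 4} = #{S_6 ≥ 4} + #{S_6 ≥ 5} = 7 + 1 = 8.
#{M_6 ≥ 5} = #{S_6 ≥ 5} + #{S_6 ≥ 6} = 1 + 1 = 2.
#{M_6 = 4} = 8 - 2 = 6.
P(M_6 = 4) = 6/64 = 3/32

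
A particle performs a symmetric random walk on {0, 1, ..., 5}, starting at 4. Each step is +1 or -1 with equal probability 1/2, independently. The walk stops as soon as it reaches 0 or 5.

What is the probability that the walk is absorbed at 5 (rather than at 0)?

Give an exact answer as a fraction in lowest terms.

Answer: 4/5

Derivation:
Symmetric walk (p = 1/2): the harmonic-function argument gives P(hit 5 before 0 | start at 4) = a/N.
P = 4/5 = 4/5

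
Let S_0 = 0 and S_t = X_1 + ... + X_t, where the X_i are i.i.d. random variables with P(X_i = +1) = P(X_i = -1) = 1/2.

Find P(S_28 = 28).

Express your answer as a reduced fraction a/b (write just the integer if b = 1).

Answer: 1/268435456

Derivation:
To reach position 28 after 28 steps: need 28 steps of +1 and 0 of -1.
Favorable paths: C(28,28) = 1
Total paths: 2^28 = 268435456
P = 1/268435456 = 1/268435456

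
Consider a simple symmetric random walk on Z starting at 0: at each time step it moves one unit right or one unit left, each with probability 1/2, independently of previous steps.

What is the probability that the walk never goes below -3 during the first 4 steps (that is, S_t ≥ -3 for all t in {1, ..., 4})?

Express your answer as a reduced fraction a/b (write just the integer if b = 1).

Let f(t,s) = #length-t paths at position s with S_1..S_t all ≥ -3.
f(t,s) = f(t-1,s-1) + f(t-1,s+1) for s ≥ -3; f(t,s) = 0 for s < -3.
t=0: f(0,0)=1
t=1: f(1,-1)=1 f(1,1)=1
t=2: f(2,-2)=1 f(2,0)=2 f(2,2)=1
t=3: f(3,-3)=1 f(3,-1)=3 f(3,1)=3 f(3,3)=1
t=4: f(4,-2)=4 f(4,0)=6 f(4,2)=4 f(4,4)=1
Σ_s f(4,s) = 15
P = 15/16 = 15/16

Answer: 15/16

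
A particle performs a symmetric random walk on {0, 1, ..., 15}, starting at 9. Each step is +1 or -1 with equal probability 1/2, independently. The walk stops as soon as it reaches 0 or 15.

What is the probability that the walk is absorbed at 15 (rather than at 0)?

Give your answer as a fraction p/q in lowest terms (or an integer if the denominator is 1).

Symmetric walk (p = 1/2): the harmonic-function argument gives P(hit 15 before 0 | start at 9) = a/N.
P = 9/15 = 3/5

Answer: 3/5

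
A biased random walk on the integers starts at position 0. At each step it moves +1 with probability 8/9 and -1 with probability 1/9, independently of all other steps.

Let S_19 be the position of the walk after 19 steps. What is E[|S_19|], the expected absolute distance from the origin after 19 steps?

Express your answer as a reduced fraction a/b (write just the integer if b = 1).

Answer: 2218068895985942227/150094635296999121

Derivation:
S_19 takes values m ≡ 1 (mod 2) with |m| ≤ 19; P(S_19=m) = C(19,(19+m)/2) · (8/9)^((19+m)/2) · (1/9)^((19-m)/2).
Distribution: P(S=-19)=1/1350851717672992089, P(S=-17)=152/1350851717672992089, P(S=-15)=1216/150094635296999121, P(S=-13)=165376/450283905890997363, P(S=-11)=5292032/450283905890997363, P(S=-9)=42336256/150094635296999121, P(S=-7)=2370830336/450283905890997363, P(S=-5)=35223764992/450283905890997363, P(S=-3)=140895059968/150094635296999121, P(S=-1)=12398765277184/1350851717672992089, P(S=1)=99190122217472/1350851717672992089, P(S=3)=72138270703616/150094635296999121, P(S=5)=1154212331257856/450283905890997363, P(S=7)=4971991580803072/450283905890997363, P(S=9)=5682276092346368/150094635296999121, P(S=11)=45458208738770944/450283905890997363, P(S=13)=90916417477541888/450283905890997363, P(S=15)=42784196460019712/150094635296999121, P(S=17)=342273571680157696/1350851717672992089, P(S=19)=144115188075855872/1350851717672992089
E[|S_19|] = Σ_m |m|·P(S_19=m) = 2218068895985942227/150094635296999121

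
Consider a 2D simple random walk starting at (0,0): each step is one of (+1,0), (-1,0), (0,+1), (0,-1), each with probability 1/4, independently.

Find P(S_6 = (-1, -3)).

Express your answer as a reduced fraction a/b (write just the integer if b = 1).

Answer: 45/2048

Derivation:
Let h be the number of horizontal steps (so 6-h are vertical). To end at (-1,-3) need (h-1)/2 right-steps and ((6-h)-3)/2 up-steps.
Sum over h with 1 ≤ h ≤ 3, h ≡ 1 (mod 2), 6-h ≡ 1 (mod 2):
h=1: C(6,1)·C(1,0)·C(5,1) = 6·1·5 = 30
h=3: C(6,3)·C(3,1)·C(3,0) = 20·3·1 = 60
Total favorable: 90
Total paths: 4^6 = 4096
P = 90/4096 = 45/2048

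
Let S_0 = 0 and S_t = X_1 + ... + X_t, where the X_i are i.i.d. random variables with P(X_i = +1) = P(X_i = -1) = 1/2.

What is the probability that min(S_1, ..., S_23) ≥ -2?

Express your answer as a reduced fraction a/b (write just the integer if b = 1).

Answer: 1924111/4194304

Derivation:
Let f(t,s) = #length-t paths at position s with S_1..S_t all ≥ -2.
f(t,s) = f(t-1,s-1) + f(t-1,s+1) for s ≥ -2; f(t,s) = 0 for s < -2.
t=0: f(0,0)=1
t=1: f(1,-1)=1 f(1,1)=1
t=2: f(2,-2)=1 f(2,0)=2 f(2,2)=1
t=3: f(3,-1)=3 f(3,1)=3 f(3,3)=1
t=4: f(4,-2)=3 f(4,0)=6 f(4,2)=4 f(4,4)=1
t=5: f(5,-1)=9 f(5,1)=10 f(5,3)=5 f(5,5)=1
t=6: f(6,-2)=9 f(6,0)=19 f(6,2)=15 f(6,4)=6 f(6,6)=1
t=7: f(7,-1)=28 f(7,1)=34 f(7,3)=21 f(7,5)=7 f(7,7)=1
t=8: f(8,-2)=28 f(8,0)=62 f(8,2)=55 f(8,4)=28 f(8,6)=8 f(8,8)=1
t=9: f(9,-1)=90 f(9,1)=117 f(9,3)=83 f(9,5)=36 f(9,7)=9 f(9,9)=1
t=10: f(10,-2)=90 f(10,0)=207 f(10,2)=200 f(10,4)=119 f(10,6)=45 f(10,8)=10 f(10,10)=1
t=11: f(11,-1)=297 f(11,1)=407 f(11,3)=319 f(11,5)=164 f(11,7)=55 f(11,9)=11 f(11,11)=1
t=12: f(12,-2)=297 f(12,0)=704 f(12,2)=726 f(12,4)=483 f(12,6)=219 f(12,8)=66 f(12,10)=12 f(12,12)=1
t=13: f(13,-1)=1001 f(13,1)=1430 f(13,3)=1209 f(13,5)=702 f(13,7)=285 f(13,9)=78 f(13,11)=13 f(13,13)=1
t=14: f(14,-2)=1001 f(14,0)=2431 f(14,2)=2639 f(14,4)=1911 f(14,6)=987 f(14,8)=363 f(14,10)=91 f(14,12)=14 f(14,14)=1
t=15: f(15,-1)=3432 f(15,1)=5070 f(15,3)=4550 f(15,5)=2898 f(15,7)=1350 f(15,9)=454 f(15,11)=105 f(15,13)=15 f(15,15)=1
t=16: f(16,-2)=3432 f(16,0)=8502 f(16,2)=9620 f(16,4)=7448 f(16,6)=4248 f(16,8)=1804 f(16,10)=559 f(16,12)=120 f(16,14)=16 f(16,16)=1
t=17: f(17,-1)=11934 f(17,1)=18122 f(17,3)=17068 f(17,5)=11696 f(17,7)=6052 f(17,9)=2363 f(17,11)=679 f(17,13)=136 f(17,15)=17 f(17,17)=1
t=18: f(18,-2)=11934 f(18,0)=30056 f(18,2)=35190 f(18,4)=28764 f(18,6)=17748 f(18,8)=8415 f(18,10)=3042 f(18,12)=815 f(18,14)=153 f(18,16)=18 f(18,18)=1
t=19: f(19,-1)=41990 f(19,1)=65246 f(19,3)=63954 f(19,5)=46512 f(19,7)=26163 f(19,9)=11457 f(19,11)=3857 f(19,13)=968 f(19,15)=171 f(19,17)=19 f(19,19)=1
t=20: f(20,-2)=41990 f(20,0)=107236 f(20,2)=129200 f(20,4)=110466 f(20,6)=72675 f(20,8)=37620 f(20,10)=15314 f(20,12)=4825 f(20,14)=1139 f(20,16)=190 f(20,18)=20 f(20,20)=1
t=21: f(21,-1)=149226 f(21,1)=236436 f(21,3)=239666 f(21,5)=183141 f(21,7)=110295 f(21,9)=52934 f(21,11)=20139 f(21,13)=5964 f(21,15)=1329 f(21,17)=210 f(21,19)=21 f(21,21)=1
t=22: f(22,-2)=149226 f(22,0)=385662 f(22,2)=476102 f(22,4)=422807 f(22,6)=293436 f(22,8)=163229 f(22,10)=73073 f(22,12)=26103 f(22,14)=7293 f(22,16)=1539 f(22,18)=231 f(22,20)=22 f(22,22)=1
t=23: f(23,-1)=534888 f(23,1)=861764 f(23,3)=898909 f(23,5)=716243 f(23,7)=456665 f(23,9)=236302 f(23,11)=99176 f(23,13)=33396 f(23,15)=8832 f(23,17)=1770 f(23,19)=253 f(23,21)=23 f(23,23)=1
Σ_s f(23,s) = 3848222
P = 3848222/8388608 = 1924111/4194304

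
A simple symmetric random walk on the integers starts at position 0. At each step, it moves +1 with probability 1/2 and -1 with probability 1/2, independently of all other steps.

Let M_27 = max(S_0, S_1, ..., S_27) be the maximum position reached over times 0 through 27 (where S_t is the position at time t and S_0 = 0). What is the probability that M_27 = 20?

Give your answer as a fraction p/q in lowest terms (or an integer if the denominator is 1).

Answer: 2925/134217728

Derivation:
Let M_27 = max(S_0,...,S_27). Use the reflection principle: for j ≥ 1, #{paths with M_27 ≥ j} = #{S_27 ≥ j} + #{S_27 ≥ j+1}.
By reflection, #{M_27 ≥ 20} = #{S_27 ≥ 20} + #{S_27 ≥ 21} = 3304 + 3304 = 6608.
#{M_27 ≥ 21} = #{S_27 ≥ 21} + #{S_27 ≥ 22} = 3304 + 379 = 3683.
#{M_27 = 20} = 6608 - 3683 = 2925.
P(M_27 = 20) = 2925/134217728 = 2925/134217728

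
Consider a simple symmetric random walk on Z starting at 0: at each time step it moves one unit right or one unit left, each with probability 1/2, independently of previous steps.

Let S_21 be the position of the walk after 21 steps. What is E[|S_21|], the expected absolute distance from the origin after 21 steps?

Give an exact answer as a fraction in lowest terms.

S_21 takes values m ≡ 1 (mod 2) with |m| ≤ 21; P(S_21=m) = C(21,(21+m)/2)/2^21.
Total paths: 2^21 = 2097152
Distribution: P(S=-21)=1/2097152, P(S=-19)=21/2097152, P(S=-17)=210/2097152, P(S=-15)=1330/2097152, P(S=-13)=5985/2097152, P(S=-11)=20349/2097152, P(S=-9)=54264/2097152, P(S=-7)=116280/2097152, P(S=-5)=203490/2097152, P(S=-3)=293930/2097152, P(S=-1)=352716/2097152, P(S=1)=352716/2097152, P(S=3)=293930/2097152, P(S=5)=203490/2097152, P(S=7)=116280/2097152, P(S=9)=54264/2097152, P(S=11)=20349/2097152, P(S=13)=5985/2097152, P(S=15)=1330/2097152, P(S=17)=210/2097152, P(S=19)=21/2097152, P(S=21)=1/2097152
E[|S_21|] = Σ_m |m|·P(S_21=m) = 7759752/2097152 = 969969/262144

Answer: 969969/262144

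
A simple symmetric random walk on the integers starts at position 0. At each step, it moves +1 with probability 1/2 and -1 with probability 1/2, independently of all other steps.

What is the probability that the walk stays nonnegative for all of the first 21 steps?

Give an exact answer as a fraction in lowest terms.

Let f(t,s) = #length-t paths at position s with S_1..S_t all ≥ 0.
f(t,s) = f(t-1,s-1) + f(t-1,s+1) for s ≥ 0; f(t,s) = 0 for s < 0.
t=0: f(0,0)=1
t=1: f(1,1)=1
t=2: f(2,0)=1 f(2,2)=1
t=3: f(3,1)=2 f(3,3)=1
t=4: f(4,0)=2 f(4,2)=3 f(4,4)=1
t=5: f(5,1)=5 f(5,3)=4 f(5,5)=1
t=6: f(6,0)=5 f(6,2)=9 f(6,4)=5 f(6,6)=1
t=7: f(7,1)=14 f(7,3)=14 f(7,5)=6 f(7,7)=1
t=8: f(8,0)=14 f(8,2)=28 f(8,4)=20 f(8,6)=7 f(8,8)=1
t=9: f(9,1)=42 f(9,3)=48 f(9,5)=27 f(9,7)=8 f(9,9)=1
t=10: f(10,0)=42 f(10,2)=90 f(10,4)=75 f(10,6)=35 f(10,8)=9 f(10,10)=1
t=11: f(11,1)=132 f(11,3)=165 f(11,5)=110 f(11,7)=44 f(11,9)=10 f(11,11)=1
t=12: f(12,0)=132 f(12,2)=297 f(12,4)=275 f(12,6)=154 f(12,8)=54 f(12,10)=11 f(12,12)=1
t=13: f(13,1)=429 f(13,3)=572 f(13,5)=429 f(13,7)=208 f(13,9)=65 f(13,11)=12 f(13,13)=1
t=14: f(14,0)=429 f(14,2)=1001 f(14,4)=1001 f(14,6)=637 f(14,8)=273 f(14,10)=77 f(14,12)=13 f(14,14)=1
t=15: f(15,1)=1430 f(15,3)=2002 f(15,5)=1638 f(15,7)=910 f(15,9)=350 f(15,11)=90 f(15,13)=14 f(15,15)=1
t=16: f(16,0)=1430 f(16,2)=3432 f(16,4)=3640 f(16,6)=2548 f(16,8)=1260 f(16,10)=440 f(16,12)=104 f(16,14)=15 f(16,16)=1
t=17: f(17,1)=4862 f(17,3)=7072 f(17,5)=6188 f(17,7)=3808 f(17,9)=1700 f(17,11)=544 f(17,13)=119 f(17,15)=16 f(17,17)=1
t=18: f(18,0)=4862 f(18,2)=11934 f(18,4)=13260 f(18,6)=9996 f(18,8)=5508 f(18,10)=2244 f(18,12)=663 f(18,14)=135 f(18,16)=17 f(18,18)=1
t=19: f(19,1)=16796 f(19,3)=25194 f(19,5)=23256 f(19,7)=15504 f(19,9)=7752 f(19,11)=2907 f(19,13)=798 f(19,15)=152 f(19,17)=18 f(19,19)=1
t=20: f(20,0)=16796 f(20,2)=41990 f(20,4)=48450 f(20,6)=38760 f(20,8)=23256 f(20,10)=10659 f(20,12)=3705 f(20,14)=950 f(20,16)=170 f(20,18)=19 f(20,20)=1
t=21: f(21,1)=58786 f(21,3)=90440 f(21,5)=87210 f(21,7)=62016 f(21,9)=33915 f(21,11)=14364 f(21,13)=4655 f(21,15)=1120 f(21,17)=189 f(21,19)=20 f(21,21)=1
Σ_s f(21,s) = 352716
P = 352716/2097152 = 88179/524288

Answer: 88179/524288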